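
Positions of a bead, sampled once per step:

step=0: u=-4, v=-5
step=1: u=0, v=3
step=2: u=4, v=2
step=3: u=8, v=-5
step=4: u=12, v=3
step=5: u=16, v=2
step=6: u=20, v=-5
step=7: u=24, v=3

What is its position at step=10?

U: linear, +4 per step → 36 at step 10.
V: cycles through -5, 3, 2 every 3 steps. Step 10 lands at position 1 of the cycle → 3.

u=36, v=3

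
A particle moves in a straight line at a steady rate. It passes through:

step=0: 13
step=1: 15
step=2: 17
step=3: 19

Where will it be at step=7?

Each step adds +2 to the position.
step 4: 19 + 2 → 21
step 5: 21 + 2 → 23
step 6: 23 + 2 → 25
step 7: 25 + 2 → 27

27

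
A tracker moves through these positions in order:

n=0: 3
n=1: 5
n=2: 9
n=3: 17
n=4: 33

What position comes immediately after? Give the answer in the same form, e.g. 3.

Step-to-step displacements: +2, +4, +8, +16; each is 2× the previous.
step 5: 33 + 32 → 65

65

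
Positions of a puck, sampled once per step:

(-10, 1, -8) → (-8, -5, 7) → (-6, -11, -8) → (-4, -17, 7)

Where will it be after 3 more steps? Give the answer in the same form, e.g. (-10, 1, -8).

(2, -35, -8)

The first coordinate changes by +2 each step, so at step 6 it is -10 + 6·(2) = 2.
The second coordinate changes by -6 each step, so at step 6 it is 1 + 6·(-6) = -35.
The third coordinate repeats the cycle [-8, 7] with period 2; step 6 mod 2 = 0, giving -8.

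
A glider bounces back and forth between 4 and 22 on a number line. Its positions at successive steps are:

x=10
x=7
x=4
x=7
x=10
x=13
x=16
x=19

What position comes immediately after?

x=22

The value travels 3 per step and bounces off the walls at 4 and 22.
  step 8: 19 → 22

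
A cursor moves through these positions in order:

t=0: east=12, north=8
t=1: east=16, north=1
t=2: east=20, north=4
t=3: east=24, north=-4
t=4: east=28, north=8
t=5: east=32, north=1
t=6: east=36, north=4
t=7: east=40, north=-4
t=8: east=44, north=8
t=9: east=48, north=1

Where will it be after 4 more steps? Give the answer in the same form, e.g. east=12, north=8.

The east coordinate changes by +4 each step, so at step 13 it is 12 + 13·(4) = 64.
The north coordinate repeats the cycle [8, 1, 4, -4] with period 4; step 13 mod 4 = 1, giving 1.

east=64, north=1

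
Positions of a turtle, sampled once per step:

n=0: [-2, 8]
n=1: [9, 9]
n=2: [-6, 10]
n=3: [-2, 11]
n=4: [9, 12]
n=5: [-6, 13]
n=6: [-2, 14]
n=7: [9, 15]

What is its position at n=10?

[9, 18]

The first coordinate repeats the cycle [-2, 9, -6] with period 3; step 10 mod 3 = 1, giving 9.
The second coordinate changes by +1 each step, so at step 10 it is 8 + 10·(1) = 18.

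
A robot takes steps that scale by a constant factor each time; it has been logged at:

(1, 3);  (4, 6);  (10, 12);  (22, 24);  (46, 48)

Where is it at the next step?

(94, 96)

Step-to-step displacements: (+3, +3), (+6, +6), (+12, +12), (+24, +24); each is 2× the previous.
step 5: (46, 48) + (+48, +48) → (94, 96)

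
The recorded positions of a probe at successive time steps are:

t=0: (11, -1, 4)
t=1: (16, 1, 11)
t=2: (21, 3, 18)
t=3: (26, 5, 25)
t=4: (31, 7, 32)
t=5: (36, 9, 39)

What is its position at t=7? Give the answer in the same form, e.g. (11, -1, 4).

The position changes by (+5, +2, +7) every step.
step 6: (36, 9, 39) + (+5, +2, +7) → (41, 11, 46)
step 7: (41, 11, 46) + (+5, +2, +7) → (46, 13, 53)

(46, 13, 53)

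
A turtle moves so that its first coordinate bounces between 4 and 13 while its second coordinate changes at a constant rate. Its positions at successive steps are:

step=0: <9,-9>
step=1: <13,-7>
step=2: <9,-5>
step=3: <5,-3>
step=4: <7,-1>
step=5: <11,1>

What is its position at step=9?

The first coordinate travels 4 per step and bounces off the walls at 4 and 13.
  step 6: 11 → 11
  step 7: 11 → 7
  step 8: 7 → 5
  step 9: 5 → 9
The second coordinate changes by +2 each step: at step 9 it is 9.

<9,9>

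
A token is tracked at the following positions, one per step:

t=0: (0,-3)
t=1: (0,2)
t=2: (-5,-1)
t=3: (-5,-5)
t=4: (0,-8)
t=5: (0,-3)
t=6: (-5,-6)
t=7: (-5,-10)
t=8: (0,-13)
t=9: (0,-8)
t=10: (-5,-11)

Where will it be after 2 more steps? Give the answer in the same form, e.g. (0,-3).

Differencing gives (+0,+5), (-5,-3), (+0,-4), (+5,-3), (+0,+5), (-5,-3), (+0,-4), (+5,-3), (+0,+5), (-5,-3). This is the pattern (+0,+5), (-5,-3), (+0,-4), (+5,-3) repeated.
step 11: apply (+0,-4) → (-5,-15)
step 12: apply (+5,-3) → (0,-18)

(0,-18)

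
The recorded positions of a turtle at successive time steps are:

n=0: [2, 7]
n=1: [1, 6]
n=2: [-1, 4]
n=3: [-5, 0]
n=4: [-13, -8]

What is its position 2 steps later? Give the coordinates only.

[-61, -56]

Step-to-step displacements: [-1, -1], [-2, -2], [-4, -4], [-8, -8]; each is 2× the previous.
step 5: [-13, -8] + [-16, -16] → [-29, -24]
step 6: [-29, -24] + [-32, -32] → [-61, -56]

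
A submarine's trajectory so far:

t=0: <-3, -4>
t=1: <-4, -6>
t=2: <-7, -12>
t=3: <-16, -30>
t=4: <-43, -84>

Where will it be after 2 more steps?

Step-to-step displacements: <-1, -2>, <-3, -6>, <-9, -18>, <-27, -54>; each is 3× the previous.
step 5: <-43, -84> + <-81, -162> → <-124, -246>
step 6: <-124, -246> + <-243, -486> → <-367, -732>

<-367, -732>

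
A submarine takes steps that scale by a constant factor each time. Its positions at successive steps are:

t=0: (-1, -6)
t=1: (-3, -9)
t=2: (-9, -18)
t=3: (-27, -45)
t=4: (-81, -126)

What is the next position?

The jumps are (-2, -3), (-6, -9), (-18, -27), (-54, -81) — a geometric progression with ratio 3.
step 5: (-81, -126) + (-162, -243) → (-243, -369)

(-243, -369)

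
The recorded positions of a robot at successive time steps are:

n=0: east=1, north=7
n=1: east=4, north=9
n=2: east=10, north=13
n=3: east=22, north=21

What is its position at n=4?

The jumps are (+3,+2), (+6,+4), (+12,+8) — a geometric progression with ratio 2.
step 4: east=22, north=21 + (+24,+16) → east=46, north=37

east=46, north=37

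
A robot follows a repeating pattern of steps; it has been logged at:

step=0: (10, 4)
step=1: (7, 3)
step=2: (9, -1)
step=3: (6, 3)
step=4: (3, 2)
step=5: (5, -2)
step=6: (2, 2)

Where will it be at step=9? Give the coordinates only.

(-2, 1)

Differencing gives (-3, -1), (+2, -4), (-3, +4), (-3, -1), (+2, -4), (-3, +4). This is the pattern (-3, -1), (+2, -4), (-3, +4) repeated.
step 7: apply (-3, -1) → (-1, 1)
step 8: apply (+2, -4) → (1, -3)
step 9: apply (-3, +4) → (-2, 1)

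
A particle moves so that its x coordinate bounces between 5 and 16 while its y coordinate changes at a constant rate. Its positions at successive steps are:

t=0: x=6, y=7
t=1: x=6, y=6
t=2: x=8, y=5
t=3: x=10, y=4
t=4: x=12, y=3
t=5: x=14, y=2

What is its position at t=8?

The x coordinate reflects between 5 and 16, moving 2 per step.
  step 6: 14 → 16
  step 7: 16 → 14
  step 8: 14 → 12
The y coordinate changes by -1 each step: at step 8 it is -1.

x=12, y=-1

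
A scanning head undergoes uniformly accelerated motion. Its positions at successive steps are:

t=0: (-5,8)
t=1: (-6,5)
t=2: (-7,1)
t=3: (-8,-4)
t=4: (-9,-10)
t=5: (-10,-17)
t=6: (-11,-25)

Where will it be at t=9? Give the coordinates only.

(-14,-55)

First differences are (-1,-3), (-1,-4), (-1,-5), (-1,-6), (-1,-7), (-1,-8); their common second difference is (+0,-1) (constant acceleration).
step 7: (-11,-25) + (-1,-9) → (-12,-34)
step 8: (-12,-34) + (-1,-10) → (-13,-44)
step 9: (-13,-44) + (-1,-11) → (-14,-55)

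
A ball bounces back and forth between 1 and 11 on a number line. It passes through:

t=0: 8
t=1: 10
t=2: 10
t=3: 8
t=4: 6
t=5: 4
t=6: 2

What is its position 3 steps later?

The value reflects between 1 and 11, moving 2 per step.
  step 7: 2 → 2
  step 8: 2 → 4
  step 9: 4 → 6

6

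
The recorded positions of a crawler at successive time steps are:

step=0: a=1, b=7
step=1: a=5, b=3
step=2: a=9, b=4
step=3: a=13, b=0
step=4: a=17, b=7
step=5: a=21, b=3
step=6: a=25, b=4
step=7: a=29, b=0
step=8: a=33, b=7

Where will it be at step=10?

A: linear, +4 per step → 41 at step 10.
B: cycles through 7, 3, 4, 0 every 4 steps. Step 10 lands at position 2 of the cycle → 4.

a=41, b=4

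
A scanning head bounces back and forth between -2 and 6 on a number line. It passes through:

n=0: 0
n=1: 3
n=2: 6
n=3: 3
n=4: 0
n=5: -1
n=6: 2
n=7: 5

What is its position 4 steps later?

The value travels 3 per step and bounces off the walls at -2 and 6.
  step 8: 5 → 4
  step 9: 4 → 1
  step 10: 1 → -2
  step 11: -2 → 1

1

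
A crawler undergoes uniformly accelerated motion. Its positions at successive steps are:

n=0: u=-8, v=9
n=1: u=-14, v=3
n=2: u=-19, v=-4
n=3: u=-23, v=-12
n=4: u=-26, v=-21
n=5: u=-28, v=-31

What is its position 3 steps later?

Taking differences between consecutive positions: (-6,-6), (-5,-7), (-4,-8), (-3,-9), (-2,-10). These grow by (+1,-1) each step.
step 6: u=-28, v=-31 + (-1,-11) → u=-29, v=-42
step 7: u=-29, v=-42 + (+0,-12) → u=-29, v=-54
step 8: u=-29, v=-54 + (+1,-13) → u=-28, v=-67

u=-28, v=-67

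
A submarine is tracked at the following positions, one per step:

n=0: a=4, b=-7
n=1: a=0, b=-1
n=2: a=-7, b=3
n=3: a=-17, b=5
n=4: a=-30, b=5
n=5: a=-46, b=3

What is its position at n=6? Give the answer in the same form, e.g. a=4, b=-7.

Successive displacements: (-4, +6), (-7, +4), (-10, +2), (-13, +0), (-16, -2) — each changes by (-3, -2).
step 6: a=-46, b=3 + (-19, -4) → a=-65, b=-1

a=-65, b=-1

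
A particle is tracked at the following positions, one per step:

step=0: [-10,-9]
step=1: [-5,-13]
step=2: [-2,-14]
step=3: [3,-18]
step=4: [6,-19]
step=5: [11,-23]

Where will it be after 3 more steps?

Step-to-step displacements: [+5,-4], [+3,-1], [+5,-4], [+3,-1], [+5,-4] — a repeating cycle of length 2.
step 6: apply [+3,-1] → [14,-24]
step 7: apply [+5,-4] → [19,-28]
step 8: apply [+3,-1] → [22,-29]

[22,-29]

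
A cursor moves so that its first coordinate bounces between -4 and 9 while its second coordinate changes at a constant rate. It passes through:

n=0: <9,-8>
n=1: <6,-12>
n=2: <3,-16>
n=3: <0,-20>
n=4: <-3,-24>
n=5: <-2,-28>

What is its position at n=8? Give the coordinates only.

The first coordinate travels 3 per step and bounces off the walls at -4 and 9.
  step 6: -2 → 1
  step 7: 1 → 4
  step 8: 4 → 7
The second coordinate changes by -4 each step: at step 8 it is -40.

<7,-40>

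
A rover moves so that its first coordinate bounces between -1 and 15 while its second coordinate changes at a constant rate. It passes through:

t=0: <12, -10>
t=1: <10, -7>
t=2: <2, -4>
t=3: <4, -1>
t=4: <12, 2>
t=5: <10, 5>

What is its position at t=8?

<12, 14>

The first coordinate travels 8 per step and bounces off the walls at -1 and 15.
  step 6: 10 → 2
  step 7: 2 → 4
  step 8: 4 → 12
The second coordinate changes by +3 each step: at step 8 it is 14.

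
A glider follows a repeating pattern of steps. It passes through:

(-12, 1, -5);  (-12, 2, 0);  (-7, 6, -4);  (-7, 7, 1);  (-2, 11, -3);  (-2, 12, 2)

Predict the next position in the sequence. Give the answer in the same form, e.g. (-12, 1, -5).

(3, 16, -2)

Differencing gives (+0, +1, +5), (+5, +4, -4), (+0, +1, +5), (+5, +4, -4), (+0, +1, +5). This is the pattern (+0, +1, +5), (+5, +4, -4) repeated.
step 6: apply (+5, +4, -4) → (3, 16, -2)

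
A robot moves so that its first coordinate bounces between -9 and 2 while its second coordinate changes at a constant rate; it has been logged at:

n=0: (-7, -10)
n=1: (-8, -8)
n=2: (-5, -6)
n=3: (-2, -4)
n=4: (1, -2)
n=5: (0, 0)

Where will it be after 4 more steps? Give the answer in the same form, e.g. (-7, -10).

The first coordinate travels 3 per step and bounces off the walls at -9 and 2.
  step 6: 0 → -3
  step 7: -3 → -6
  step 8: -6 → -9
  step 9: -9 → -6
The second coordinate changes by +2 each step: at step 9 it is 8.

(-6, 8)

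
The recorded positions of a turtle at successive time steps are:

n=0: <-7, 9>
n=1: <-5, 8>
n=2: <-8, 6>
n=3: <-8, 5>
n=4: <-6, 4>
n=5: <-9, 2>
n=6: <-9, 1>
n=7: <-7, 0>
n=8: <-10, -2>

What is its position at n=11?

<-11, -6>

Differencing gives <+2, -1>, <-3, -2>, <+0, -1>, <+2, -1>, <-3, -2>, <+0, -1>, <+2, -1>, <-3, -2>. This is the pattern <+2, -1>, <-3, -2>, <+0, -1> repeated.
step 9: apply <+0, -1> → <-10, -3>
step 10: apply <+2, -1> → <-8, -4>
step 11: apply <-3, -2> → <-11, -6>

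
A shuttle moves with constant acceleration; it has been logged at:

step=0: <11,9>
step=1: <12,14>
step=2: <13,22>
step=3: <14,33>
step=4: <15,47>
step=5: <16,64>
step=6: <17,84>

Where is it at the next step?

<18,107>

First differences are <+1,+5>, <+1,+8>, <+1,+11>, <+1,+14>, <+1,+17>, <+1,+20>; their common second difference is <+0,+3> (constant acceleration).
step 7: <17,84> + <+1,+23> → <18,107>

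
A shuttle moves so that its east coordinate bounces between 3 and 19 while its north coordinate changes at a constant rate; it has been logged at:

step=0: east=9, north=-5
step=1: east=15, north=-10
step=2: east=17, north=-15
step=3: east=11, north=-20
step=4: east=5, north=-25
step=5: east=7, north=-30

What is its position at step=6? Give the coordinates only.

east=13, north=-35

The east coordinate reflects between 3 and 19, moving 6 per step.
  step 6: 7 → 13
The north coordinate changes by -5 each step: at step 6 it is -35.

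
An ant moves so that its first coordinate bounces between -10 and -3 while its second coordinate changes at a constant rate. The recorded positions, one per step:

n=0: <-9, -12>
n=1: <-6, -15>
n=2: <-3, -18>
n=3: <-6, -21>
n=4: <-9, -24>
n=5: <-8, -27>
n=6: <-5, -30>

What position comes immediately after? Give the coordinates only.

The first coordinate travels 3 per step and bounces off the walls at -10 and -3.
  step 7: -5 → -4
The second coordinate changes by -3 each step: at step 7 it is -33.

<-4, -33>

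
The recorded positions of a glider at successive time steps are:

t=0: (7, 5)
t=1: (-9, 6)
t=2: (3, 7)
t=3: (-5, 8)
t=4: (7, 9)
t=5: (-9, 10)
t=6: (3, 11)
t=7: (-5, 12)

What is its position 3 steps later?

(3, 15)

First: cycles through 7, -9, 3, -5 every 4 steps. Step 10 lands at position 2 of the cycle → 3.
Second: linear, +1 per step → 15 at step 10.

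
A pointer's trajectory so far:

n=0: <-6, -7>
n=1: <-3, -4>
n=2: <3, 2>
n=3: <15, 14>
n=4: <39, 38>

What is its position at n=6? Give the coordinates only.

<183, 182>

Consecutive displacements <+3, +3>, <+6, +6>, <+12, +12>, <+24, +24> scale by a factor of 2 each step.
step 5: <39, 38> + <+48, +48> → <87, 86>
step 6: <87, 86> + <+96, +96> → <183, 182>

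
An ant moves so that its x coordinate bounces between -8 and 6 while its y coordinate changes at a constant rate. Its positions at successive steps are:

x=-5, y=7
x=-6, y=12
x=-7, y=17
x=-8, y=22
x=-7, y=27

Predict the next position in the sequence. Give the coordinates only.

x=-6, y=32

The x coordinate reflects between -8 and 6, moving 1 per step.
  step 5: -7 → -6
The y coordinate changes by +5 each step: at step 5 it is 32.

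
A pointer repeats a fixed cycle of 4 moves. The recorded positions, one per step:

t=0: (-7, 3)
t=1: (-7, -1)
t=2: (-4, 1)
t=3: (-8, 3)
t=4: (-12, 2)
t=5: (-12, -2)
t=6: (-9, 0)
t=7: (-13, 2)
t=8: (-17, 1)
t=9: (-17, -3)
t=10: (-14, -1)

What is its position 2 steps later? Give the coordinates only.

The moves between consecutive positions are (+0, -4), (+3, +2), (-4, +2), (-4, -1), (+0, -4), (+3, +2), (-4, +2), (-4, -1), (+0, -4), (+3, +2); they repeat the 4-cycle [(+0, -4), (+3, +2), (-4, +2), (-4, -1)].
step 11: apply (-4, +2) → (-18, 1)
step 12: apply (-4, -1) → (-22, 0)

(-22, 0)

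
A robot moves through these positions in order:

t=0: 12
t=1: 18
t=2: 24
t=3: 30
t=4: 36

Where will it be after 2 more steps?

Each step adds +6 to the position.
step 5: 36 + 6 → 42
step 6: 42 + 6 → 48

48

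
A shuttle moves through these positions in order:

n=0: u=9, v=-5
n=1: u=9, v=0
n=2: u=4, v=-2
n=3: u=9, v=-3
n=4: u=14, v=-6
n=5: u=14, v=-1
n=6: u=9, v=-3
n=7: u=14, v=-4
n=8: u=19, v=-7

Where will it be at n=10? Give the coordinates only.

Differencing gives (+0, +5), (-5, -2), (+5, -1), (+5, -3), (+0, +5), (-5, -2), (+5, -1), (+5, -3). This is the pattern (+0, +5), (-5, -2), (+5, -1), (+5, -3) repeated.
step 9: apply (+0, +5) → u=19, v=-2
step 10: apply (-5, -2) → u=14, v=-4

u=14, v=-4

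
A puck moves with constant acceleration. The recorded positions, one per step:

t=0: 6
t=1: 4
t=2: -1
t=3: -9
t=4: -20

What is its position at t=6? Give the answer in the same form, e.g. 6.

Successive displacements: -2, -5, -8, -11 — each changes by -3.
step 5: -20 − 14 → -34
step 6: -34 − 17 → -51

-51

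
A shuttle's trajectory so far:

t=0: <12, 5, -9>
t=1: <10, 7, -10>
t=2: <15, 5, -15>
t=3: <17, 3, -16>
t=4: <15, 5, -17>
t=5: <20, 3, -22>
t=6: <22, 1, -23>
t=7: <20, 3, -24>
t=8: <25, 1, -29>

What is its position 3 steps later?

<30, -1, -36>

The moves between consecutive positions are <-2, +2, -1>, <+5, -2, -5>, <+2, -2, -1>, <-2, +2, -1>, <+5, -2, -5>, <+2, -2, -1>, <-2, +2, -1>, <+5, -2, -5>; they repeat the 3-cycle [<-2, +2, -1>, <+5, -2, -5>, <+2, -2, -1>].
step 9: apply <+2, -2, -1> → <27, -1, -30>
step 10: apply <-2, +2, -1> → <25, 1, -31>
step 11: apply <+5, -2, -5> → <30, -1, -36>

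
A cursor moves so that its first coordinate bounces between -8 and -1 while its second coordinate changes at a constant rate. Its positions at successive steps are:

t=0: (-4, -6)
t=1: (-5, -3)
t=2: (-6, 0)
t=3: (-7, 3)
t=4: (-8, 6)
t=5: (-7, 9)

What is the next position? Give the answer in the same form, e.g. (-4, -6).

(-6, 12)

The first coordinate reflects between -8 and -1, moving 1 per step.
  step 6: -7 → -6
The second coordinate changes by +3 each step: at step 6 it is 12.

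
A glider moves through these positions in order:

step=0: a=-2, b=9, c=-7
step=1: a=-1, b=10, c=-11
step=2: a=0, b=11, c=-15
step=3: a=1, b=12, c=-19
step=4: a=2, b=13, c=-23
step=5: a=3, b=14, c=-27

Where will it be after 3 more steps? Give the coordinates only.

Constant displacement of (+1, +1, -4) per step.
step 6: a=3, b=14, c=-27 + (+1, +1, -4) → a=4, b=15, c=-31
step 7: a=4, b=15, c=-31 + (+1, +1, -4) → a=5, b=16, c=-35
step 8: a=5, b=16, c=-35 + (+1, +1, -4) → a=6, b=17, c=-39

a=6, b=17, c=-39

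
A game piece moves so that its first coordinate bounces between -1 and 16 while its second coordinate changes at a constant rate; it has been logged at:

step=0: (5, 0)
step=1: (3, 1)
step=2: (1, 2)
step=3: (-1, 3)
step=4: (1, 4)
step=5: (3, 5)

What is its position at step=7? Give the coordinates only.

The first coordinate reflects between -1 and 16, moving 2 per step.
  step 6: 3 → 5
  step 7: 5 → 7
The second coordinate changes by +1 each step: at step 7 it is 7.

(7, 7)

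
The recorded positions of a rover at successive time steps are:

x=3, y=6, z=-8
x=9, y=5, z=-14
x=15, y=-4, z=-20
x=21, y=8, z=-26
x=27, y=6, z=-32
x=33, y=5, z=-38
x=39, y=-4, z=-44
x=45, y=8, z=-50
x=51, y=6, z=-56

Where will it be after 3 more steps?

x=69, y=8, z=-74

X: linear, +6 per step → 69 at step 11.
Y: cycles through 6, 5, -4, 8 every 4 steps. Step 11 lands at position 3 of the cycle → 8.
Z: linear, -6 per step → -74 at step 11.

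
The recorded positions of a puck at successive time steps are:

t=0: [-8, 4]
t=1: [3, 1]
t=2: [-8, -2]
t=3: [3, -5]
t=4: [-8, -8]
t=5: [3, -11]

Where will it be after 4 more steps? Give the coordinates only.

[3, -23]

The first coordinate repeats the cycle [-8, 3] with period 2; step 9 mod 2 = 1, giving 3.
The second coordinate changes by -3 each step, so at step 9 it is 4 + 9·(-3) = -23.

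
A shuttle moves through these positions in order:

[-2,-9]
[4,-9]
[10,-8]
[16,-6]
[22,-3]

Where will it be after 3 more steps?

[40,12]

Taking differences between consecutive positions: [+6,+0], [+6,+1], [+6,+2], [+6,+3]. These grow by [+0,+1] each step.
step 5: [22,-3] + [+6,+4] → [28,1]
step 6: [28,1] + [+6,+5] → [34,6]
step 7: [34,6] + [+6,+6] → [40,12]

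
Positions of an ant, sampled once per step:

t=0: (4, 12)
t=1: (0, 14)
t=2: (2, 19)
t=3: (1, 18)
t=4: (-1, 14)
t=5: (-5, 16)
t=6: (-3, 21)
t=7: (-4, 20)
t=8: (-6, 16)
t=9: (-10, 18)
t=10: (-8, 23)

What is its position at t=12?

(-11, 18)

The moves between consecutive positions are (-4, +2), (+2, +5), (-1, -1), (-2, -4), (-4, +2), (+2, +5), (-1, -1), (-2, -4), (-4, +2), (+2, +5); they repeat the 4-cycle [(-4, +2), (+2, +5), (-1, -1), (-2, -4)].
step 11: apply (-1, -1) → (-9, 22)
step 12: apply (-2, -4) → (-11, 18)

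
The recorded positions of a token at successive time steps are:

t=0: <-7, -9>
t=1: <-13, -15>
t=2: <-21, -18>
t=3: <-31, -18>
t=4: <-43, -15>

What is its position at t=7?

Successive displacements: <-6, -6>, <-8, -3>, <-10, +0>, <-12, +3> — each changes by <-2, +3>.
step 5: <-43, -15> + <-14, +6> → <-57, -9>
step 6: <-57, -9> + <-16, +9> → <-73, 0>
step 7: <-73, 0> + <-18, +12> → <-91, 12>

<-91, 12>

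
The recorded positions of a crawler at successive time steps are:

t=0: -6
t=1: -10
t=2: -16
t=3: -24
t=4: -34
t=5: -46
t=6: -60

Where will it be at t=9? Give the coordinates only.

-114

Successive displacements: -4, -6, -8, -10, -12, -14 — each changes by -2.
step 7: -60 − 16 → -76
step 8: -76 − 18 → -94
step 9: -94 − 20 → -114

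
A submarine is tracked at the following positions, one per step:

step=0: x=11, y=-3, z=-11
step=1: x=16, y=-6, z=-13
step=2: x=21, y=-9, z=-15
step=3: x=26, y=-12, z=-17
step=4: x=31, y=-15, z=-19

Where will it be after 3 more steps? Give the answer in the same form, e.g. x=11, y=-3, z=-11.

Each step adds (+5, -3, -2) to the position.
step 5: x=31, y=-15, z=-19 + (+5, -3, -2) → x=36, y=-18, z=-21
step 6: x=36, y=-18, z=-21 + (+5, -3, -2) → x=41, y=-21, z=-23
step 7: x=41, y=-21, z=-23 + (+5, -3, -2) → x=46, y=-24, z=-25

x=46, y=-24, z=-25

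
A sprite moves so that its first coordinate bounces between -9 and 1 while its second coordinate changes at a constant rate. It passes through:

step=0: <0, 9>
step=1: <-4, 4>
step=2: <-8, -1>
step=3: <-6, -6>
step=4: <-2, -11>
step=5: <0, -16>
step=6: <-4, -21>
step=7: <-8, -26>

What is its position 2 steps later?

<-2, -36>

The first coordinate reflects between -9 and 1, moving 4 per step.
  step 8: -8 → -6
  step 9: -6 → -2
The second coordinate changes by -5 each step: at step 9 it is -36.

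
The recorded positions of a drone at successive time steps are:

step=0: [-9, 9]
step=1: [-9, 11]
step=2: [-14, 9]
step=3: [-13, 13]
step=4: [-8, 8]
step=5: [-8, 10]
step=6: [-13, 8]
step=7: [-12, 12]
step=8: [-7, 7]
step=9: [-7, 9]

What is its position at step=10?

Step-to-step displacements: [+0, +2], [-5, -2], [+1, +4], [+5, -5], [+0, +2], [-5, -2], [+1, +4], [+5, -5], [+0, +2] — a repeating cycle of length 4.
step 10: apply [-5, -2] → [-12, 7]

[-12, 7]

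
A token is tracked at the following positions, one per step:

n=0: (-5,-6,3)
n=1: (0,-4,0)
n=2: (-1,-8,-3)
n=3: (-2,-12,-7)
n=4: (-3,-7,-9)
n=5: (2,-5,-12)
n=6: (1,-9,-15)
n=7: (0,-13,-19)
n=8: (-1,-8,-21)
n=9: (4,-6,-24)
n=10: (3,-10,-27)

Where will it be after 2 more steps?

(1,-9,-33)

Differencing gives (+5,+2,-3), (-1,-4,-3), (-1,-4,-4), (-1,+5,-2), (+5,+2,-3), (-1,-4,-3), (-1,-4,-4), (-1,+5,-2), (+5,+2,-3), (-1,-4,-3). This is the pattern (+5,+2,-3), (-1,-4,-3), (-1,-4,-4), (-1,+5,-2) repeated.
step 11: apply (-1,-4,-4) → (2,-14,-31)
step 12: apply (-1,+5,-2) → (1,-9,-33)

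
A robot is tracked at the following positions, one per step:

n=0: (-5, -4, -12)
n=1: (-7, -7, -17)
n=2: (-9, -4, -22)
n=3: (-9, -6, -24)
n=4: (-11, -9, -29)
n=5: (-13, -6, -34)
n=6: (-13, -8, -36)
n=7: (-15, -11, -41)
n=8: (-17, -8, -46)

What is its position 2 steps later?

Step-to-step displacements: (-2, -3, -5), (-2, +3, -5), (+0, -2, -2), (-2, -3, -5), (-2, +3, -5), (+0, -2, -2), (-2, -3, -5), (-2, +3, -5) — a repeating cycle of length 3.
step 9: apply (+0, -2, -2) → (-17, -10, -48)
step 10: apply (-2, -3, -5) → (-19, -13, -53)

(-19, -13, -53)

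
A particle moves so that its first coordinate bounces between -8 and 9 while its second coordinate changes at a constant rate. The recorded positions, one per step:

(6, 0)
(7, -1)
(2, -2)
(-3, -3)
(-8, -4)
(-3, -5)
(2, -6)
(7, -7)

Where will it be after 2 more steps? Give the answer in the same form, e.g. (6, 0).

(1, -9)

The first coordinate reflects between -8 and 9, moving 5 per step.
  step 8: 7 → 6
  step 9: 6 → 1
The second coordinate changes by -1 each step: at step 9 it is -9.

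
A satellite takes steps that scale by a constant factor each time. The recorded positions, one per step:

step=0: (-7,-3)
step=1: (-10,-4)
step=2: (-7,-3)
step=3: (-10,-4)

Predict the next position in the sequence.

Step-to-step displacements: (-3,-1), (+3,+1), (-3,-1); each is -1× the previous.
step 4: (-10,-4) + (+3,+1) → (-7,-3)

(-7,-3)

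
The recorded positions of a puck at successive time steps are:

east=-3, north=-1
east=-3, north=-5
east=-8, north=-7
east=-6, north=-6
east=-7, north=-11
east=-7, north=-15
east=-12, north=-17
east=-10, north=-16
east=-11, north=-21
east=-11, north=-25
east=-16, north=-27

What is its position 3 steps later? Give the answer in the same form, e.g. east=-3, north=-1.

Differencing gives (+0, -4), (-5, -2), (+2, +1), (-1, -5), (+0, -4), (-5, -2), (+2, +1), (-1, -5), (+0, -4), (-5, -2). This is the pattern (+0, -4), (-5, -2), (+2, +1), (-1, -5) repeated.
step 11: apply (+2, +1) → east=-14, north=-26
step 12: apply (-1, -5) → east=-15, north=-31
step 13: apply (+0, -4) → east=-15, north=-35

east=-15, north=-35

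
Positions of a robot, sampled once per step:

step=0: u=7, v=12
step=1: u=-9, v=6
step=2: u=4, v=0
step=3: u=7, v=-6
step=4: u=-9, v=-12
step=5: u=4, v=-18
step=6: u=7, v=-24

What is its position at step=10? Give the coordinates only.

u=-9, v=-48

U: cycles through 7, -9, 4 every 3 steps. Step 10 lands at position 1 of the cycle → -9.
V: linear, -6 per step → -48 at step 10.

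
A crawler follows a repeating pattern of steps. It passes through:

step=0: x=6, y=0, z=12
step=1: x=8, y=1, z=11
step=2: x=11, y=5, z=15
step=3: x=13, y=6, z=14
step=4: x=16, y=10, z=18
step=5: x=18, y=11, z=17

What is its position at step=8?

x=26, y=20, z=24

The moves between consecutive positions are (+2, +1, -1), (+3, +4, +4), (+2, +1, -1), (+3, +4, +4), (+2, +1, -1); they repeat the 2-cycle [(+2, +1, -1), (+3, +4, +4)].
step 6: apply (+3, +4, +4) → x=21, y=15, z=21
step 7: apply (+2, +1, -1) → x=23, y=16, z=20
step 8: apply (+3, +4, +4) → x=26, y=20, z=24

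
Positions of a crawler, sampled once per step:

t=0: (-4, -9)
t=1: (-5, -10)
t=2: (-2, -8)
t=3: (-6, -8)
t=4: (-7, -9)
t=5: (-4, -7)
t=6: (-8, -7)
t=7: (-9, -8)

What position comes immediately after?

Step-to-step displacements: (-1, -1), (+3, +2), (-4, +0), (-1, -1), (+3, +2), (-4, +0), (-1, -1) — a repeating cycle of length 3.
step 8: apply (+3, +2) → (-6, -6)

(-6, -6)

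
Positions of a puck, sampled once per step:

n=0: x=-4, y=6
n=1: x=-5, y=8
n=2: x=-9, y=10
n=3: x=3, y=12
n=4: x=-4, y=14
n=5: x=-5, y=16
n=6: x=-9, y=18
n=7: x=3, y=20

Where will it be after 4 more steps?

x=3, y=28

The x coordinate repeats the cycle [-4, -5, -9, 3] with period 4; step 11 mod 4 = 3, giving 3.
The y coordinate changes by +2 each step, so at step 11 it is 6 + 11·(2) = 28.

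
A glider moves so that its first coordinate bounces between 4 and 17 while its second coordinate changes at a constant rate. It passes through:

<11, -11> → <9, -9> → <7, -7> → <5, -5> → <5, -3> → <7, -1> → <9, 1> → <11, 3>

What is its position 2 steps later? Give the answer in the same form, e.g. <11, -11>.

<15, 7>

The first coordinate reflects between 4 and 17, moving 2 per step.
  step 8: 11 → 13
  step 9: 13 → 15
The second coordinate changes by +2 each step: at step 9 it is 7.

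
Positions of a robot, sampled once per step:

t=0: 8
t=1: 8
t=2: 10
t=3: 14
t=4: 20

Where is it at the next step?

28

Successive displacements: +0, +2, +4, +6 — each changes by +2.
step 5: 20 + 8 → 28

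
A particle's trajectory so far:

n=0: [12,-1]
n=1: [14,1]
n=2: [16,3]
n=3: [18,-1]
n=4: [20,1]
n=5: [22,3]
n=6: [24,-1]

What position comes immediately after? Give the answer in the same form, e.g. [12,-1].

The first coordinate changes by +2 each step, so at step 7 it is 12 + 7·(2) = 26.
The second coordinate repeats the cycle [-1, 1, 3] with period 3; step 7 mod 3 = 1, giving 1.

[26,1]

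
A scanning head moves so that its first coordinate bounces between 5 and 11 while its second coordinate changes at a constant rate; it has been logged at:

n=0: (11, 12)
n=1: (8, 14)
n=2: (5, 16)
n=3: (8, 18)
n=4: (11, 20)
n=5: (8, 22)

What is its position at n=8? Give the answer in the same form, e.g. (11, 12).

(11, 28)

The first coordinate travels 3 per step and bounces off the walls at 5 and 11.
  step 6: 8 → 5
  step 7: 5 → 8
  step 8: 8 → 11
The second coordinate changes by +2 each step: at step 8 it is 28.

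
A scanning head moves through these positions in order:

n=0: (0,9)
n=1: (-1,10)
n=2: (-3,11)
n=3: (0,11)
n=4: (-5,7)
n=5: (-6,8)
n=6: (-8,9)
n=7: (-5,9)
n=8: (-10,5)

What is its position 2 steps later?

(-13,7)

The moves between consecutive positions are (-1,+1), (-2,+1), (+3,+0), (-5,-4), (-1,+1), (-2,+1), (+3,+0), (-5,-4); they repeat the 4-cycle [(-1,+1), (-2,+1), (+3,+0), (-5,-4)].
step 9: apply (-1,+1) → (-11,6)
step 10: apply (-2,+1) → (-13,7)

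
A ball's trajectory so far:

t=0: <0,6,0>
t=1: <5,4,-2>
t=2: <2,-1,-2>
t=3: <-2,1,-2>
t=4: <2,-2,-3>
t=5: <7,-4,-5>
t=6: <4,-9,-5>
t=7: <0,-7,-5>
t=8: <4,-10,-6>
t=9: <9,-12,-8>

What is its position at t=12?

Differencing gives <+5,-2,-2>, <-3,-5,+0>, <-4,+2,+0>, <+4,-3,-1>, <+5,-2,-2>, <-3,-5,+0>, <-4,+2,+0>, <+4,-3,-1>, <+5,-2,-2>. This is the pattern <+5,-2,-2>, <-3,-5,+0>, <-4,+2,+0>, <+4,-3,-1> repeated.
step 10: apply <-3,-5,+0> → <6,-17,-8>
step 11: apply <-4,+2,+0> → <2,-15,-8>
step 12: apply <+4,-3,-1> → <6,-18,-9>

<6,-18,-9>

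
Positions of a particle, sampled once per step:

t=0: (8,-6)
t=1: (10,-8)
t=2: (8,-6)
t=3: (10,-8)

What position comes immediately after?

Step-to-step displacements: (+2,-2), (-2,+2), (+2,-2); each is -1× the previous.
step 4: (10,-8) + (-2,+2) → (8,-6)

(8,-6)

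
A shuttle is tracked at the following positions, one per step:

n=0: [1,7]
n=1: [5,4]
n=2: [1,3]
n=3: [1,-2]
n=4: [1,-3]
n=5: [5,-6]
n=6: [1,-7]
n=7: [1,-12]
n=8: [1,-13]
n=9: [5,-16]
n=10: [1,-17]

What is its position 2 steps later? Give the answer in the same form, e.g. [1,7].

Step-to-step displacements: [+4,-3], [-4,-1], [+0,-5], [+0,-1], [+4,-3], [-4,-1], [+0,-5], [+0,-1], [+4,-3], [-4,-1] — a repeating cycle of length 4.
step 11: apply [+0,-5] → [1,-22]
step 12: apply [+0,-1] → [1,-23]

[1,-23]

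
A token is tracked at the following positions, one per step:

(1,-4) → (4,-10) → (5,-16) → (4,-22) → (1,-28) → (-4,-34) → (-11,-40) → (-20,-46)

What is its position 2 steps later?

(-44,-58)

Taking differences between consecutive positions: (+3,-6), (+1,-6), (-1,-6), (-3,-6), (-5,-6), (-7,-6), (-9,-6). These grow by (-2,+0) each step.
step 8: (-20,-46) + (-11,-6) → (-31,-52)
step 9: (-31,-52) + (-13,-6) → (-44,-58)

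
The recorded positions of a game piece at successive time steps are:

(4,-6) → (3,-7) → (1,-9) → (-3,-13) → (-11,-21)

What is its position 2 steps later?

Step-to-step displacements: (-1,-1), (-2,-2), (-4,-4), (-8,-8); each is 2× the previous.
step 5: (-11,-21) + (-16,-16) → (-27,-37)
step 6: (-27,-37) + (-32,-32) → (-59,-69)

(-59,-69)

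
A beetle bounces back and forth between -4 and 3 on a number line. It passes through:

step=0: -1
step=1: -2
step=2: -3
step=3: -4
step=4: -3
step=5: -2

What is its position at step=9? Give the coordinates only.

2

The value reflects between -4 and 3, moving 1 per step.
  step 6: -2 → -1
  step 7: -1 → 0
  step 8: 0 → 1
  step 9: 1 → 2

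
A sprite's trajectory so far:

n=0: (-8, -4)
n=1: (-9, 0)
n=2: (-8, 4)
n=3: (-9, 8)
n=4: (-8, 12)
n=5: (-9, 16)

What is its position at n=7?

First: cycles through -8, -9 every 2 steps. Step 7 lands at position 1 of the cycle → -9.
Second: linear, +4 per step → 24 at step 7.

(-9, 24)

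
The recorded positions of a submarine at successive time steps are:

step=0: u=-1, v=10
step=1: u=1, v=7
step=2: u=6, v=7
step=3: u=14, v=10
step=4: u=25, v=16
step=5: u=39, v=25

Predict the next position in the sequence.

Taking differences between consecutive positions: (+2,-3), (+5,+0), (+8,+3), (+11,+6), (+14,+9). These grow by (+3,+3) each step.
step 6: u=39, v=25 + (+17,+12) → u=56, v=37

u=56, v=37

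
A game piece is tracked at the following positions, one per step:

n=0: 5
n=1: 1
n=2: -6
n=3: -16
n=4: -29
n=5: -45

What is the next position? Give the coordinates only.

Successive displacements: -4, -7, -10, -13, -16 — each changes by -3.
step 6: -45 − 19 → -64

-64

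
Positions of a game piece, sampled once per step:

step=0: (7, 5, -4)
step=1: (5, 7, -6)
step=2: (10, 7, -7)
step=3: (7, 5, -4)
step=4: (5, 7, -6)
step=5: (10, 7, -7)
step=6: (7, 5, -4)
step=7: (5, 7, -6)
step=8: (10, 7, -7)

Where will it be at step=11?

Differencing gives (-2, +2, -2), (+5, +0, -1), (-3, -2, +3), (-2, +2, -2), (+5, +0, -1), (-3, -2, +3), (-2, +2, -2), (+5, +0, -1). This is the pattern (-2, +2, -2), (+5, +0, -1), (-3, -2, +3) repeated.
step 9: apply (-3, -2, +3) → (7, 5, -4)
step 10: apply (-2, +2, -2) → (5, 7, -6)
step 11: apply (+5, +0, -1) → (10, 7, -7)

(10, 7, -7)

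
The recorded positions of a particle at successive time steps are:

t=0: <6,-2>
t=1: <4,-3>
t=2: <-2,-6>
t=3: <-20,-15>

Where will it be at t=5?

<-236,-123>

Consecutive displacements <-2,-1>, <-6,-3>, <-18,-9> scale by a factor of 3 each step.
step 4: <-20,-15> + <-54,-27> → <-74,-42>
step 5: <-74,-42> + <-162,-81> → <-236,-123>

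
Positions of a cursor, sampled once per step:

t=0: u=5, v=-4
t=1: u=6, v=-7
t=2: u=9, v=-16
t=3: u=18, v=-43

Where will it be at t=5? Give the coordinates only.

u=126, v=-367

The jumps are (+1,-3), (+3,-9), (+9,-27) — a geometric progression with ratio 3.
step 4: u=18, v=-43 + (+27,-81) → u=45, v=-124
step 5: u=45, v=-124 + (+81,-243) → u=126, v=-367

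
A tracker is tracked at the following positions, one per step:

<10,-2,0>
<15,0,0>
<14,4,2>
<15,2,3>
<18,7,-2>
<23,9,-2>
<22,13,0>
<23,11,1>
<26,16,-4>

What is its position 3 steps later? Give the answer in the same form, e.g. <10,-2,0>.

<31,20,-1>

Step-to-step displacements: <+5,+2,+0>, <-1,+4,+2>, <+1,-2,+1>, <+3,+5,-5>, <+5,+2,+0>, <-1,+4,+2>, <+1,-2,+1>, <+3,+5,-5> — a repeating cycle of length 4.
step 9: apply <+5,+2,+0> → <31,18,-4>
step 10: apply <-1,+4,+2> → <30,22,-2>
step 11: apply <+1,-2,+1> → <31,20,-1>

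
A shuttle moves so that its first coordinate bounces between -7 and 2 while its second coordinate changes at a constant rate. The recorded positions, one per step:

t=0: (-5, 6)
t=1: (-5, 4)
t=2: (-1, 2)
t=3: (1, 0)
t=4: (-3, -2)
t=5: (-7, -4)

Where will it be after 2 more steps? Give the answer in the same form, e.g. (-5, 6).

(1, -8)

The first coordinate travels 4 per step and bounces off the walls at -7 and 2.
  step 6: -7 → -3
  step 7: -3 → 1
The second coordinate changes by -2 each step: at step 7 it is -8.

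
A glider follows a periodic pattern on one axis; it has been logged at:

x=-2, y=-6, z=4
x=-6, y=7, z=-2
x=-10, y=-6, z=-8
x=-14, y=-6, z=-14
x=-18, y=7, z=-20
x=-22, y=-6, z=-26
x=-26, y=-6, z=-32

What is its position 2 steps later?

The x coordinate changes by -4 each step, so at step 8 it is -2 + 8·(-4) = -34.
The y coordinate repeats the cycle [-6, 7, -6] with period 3; step 8 mod 3 = 2, giving -6.
The z coordinate changes by -6 each step, so at step 8 it is 4 + 8·(-6) = -44.

x=-34, y=-6, z=-44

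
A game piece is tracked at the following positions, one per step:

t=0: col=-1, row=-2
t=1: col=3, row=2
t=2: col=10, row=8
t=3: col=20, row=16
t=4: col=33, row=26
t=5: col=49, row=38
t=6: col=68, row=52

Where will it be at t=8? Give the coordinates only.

col=115, row=86

Taking differences between consecutive positions: (+4, +4), (+7, +6), (+10, +8), (+13, +10), (+16, +12), (+19, +14). These grow by (+3, +2) each step.
step 7: col=68, row=52 + (+22, +16) → col=90, row=68
step 8: col=90, row=68 + (+25, +18) → col=115, row=86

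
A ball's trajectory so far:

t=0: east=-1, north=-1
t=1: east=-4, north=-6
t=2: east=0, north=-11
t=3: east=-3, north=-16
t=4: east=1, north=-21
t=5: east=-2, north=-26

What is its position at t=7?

The moves between consecutive positions are (-3, -5), (+4, -5), (-3, -5), (+4, -5), (-3, -5); they repeat the 2-cycle [(-3, -5), (+4, -5)].
step 6: apply (+4, -5) → east=2, north=-31
step 7: apply (-3, -5) → east=-1, north=-36

east=-1, north=-36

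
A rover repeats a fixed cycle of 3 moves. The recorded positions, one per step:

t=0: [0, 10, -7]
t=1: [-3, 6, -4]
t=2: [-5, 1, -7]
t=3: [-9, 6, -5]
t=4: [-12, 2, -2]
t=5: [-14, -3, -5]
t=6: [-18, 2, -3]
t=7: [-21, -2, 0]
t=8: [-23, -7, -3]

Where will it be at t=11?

[-32, -11, -1]

The moves between consecutive positions are [-3, -4, +3], [-2, -5, -3], [-4, +5, +2], [-3, -4, +3], [-2, -5, -3], [-4, +5, +2], [-3, -4, +3], [-2, -5, -3]; they repeat the 3-cycle [[-3, -4, +3], [-2, -5, -3], [-4, +5, +2]].
step 9: apply [-4, +5, +2] → [-27, -2, -1]
step 10: apply [-3, -4, +3] → [-30, -6, 2]
step 11: apply [-2, -5, -3] → [-32, -11, -1]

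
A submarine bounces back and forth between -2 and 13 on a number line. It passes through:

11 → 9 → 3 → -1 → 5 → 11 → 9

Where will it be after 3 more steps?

5

The value reflects between -2 and 13, moving 6 per step.
  step 7: 9 → 3
  step 8: 3 → -1
  step 9: -1 → 5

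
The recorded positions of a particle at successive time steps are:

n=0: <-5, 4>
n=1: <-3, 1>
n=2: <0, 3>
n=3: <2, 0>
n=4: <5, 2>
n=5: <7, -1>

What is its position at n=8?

<15, 0>

The moves between consecutive positions are <+2, -3>, <+3, +2>, <+2, -3>, <+3, +2>, <+2, -3>; they repeat the 2-cycle [<+2, -3>, <+3, +2>].
step 6: apply <+3, +2> → <10, 1>
step 7: apply <+2, -3> → <12, -2>
step 8: apply <+3, +2> → <15, 0>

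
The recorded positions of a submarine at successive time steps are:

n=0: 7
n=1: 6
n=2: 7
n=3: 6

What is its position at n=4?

Consecutive displacements -1, +1, -1 scale by a factor of -1 each step.
step 4: 6 + 1 → 7

7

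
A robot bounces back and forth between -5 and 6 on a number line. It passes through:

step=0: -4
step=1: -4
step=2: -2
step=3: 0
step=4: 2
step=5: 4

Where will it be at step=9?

0

The value reflects between -5 and 6, moving 2 per step.
  step 6: 4 → 6
  step 7: 6 → 4
  step 8: 4 → 2
  step 9: 2 → 0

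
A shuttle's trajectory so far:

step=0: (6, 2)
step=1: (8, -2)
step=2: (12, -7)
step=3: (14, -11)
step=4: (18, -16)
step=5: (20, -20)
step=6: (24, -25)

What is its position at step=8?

Step-to-step displacements: (+2, -4), (+4, -5), (+2, -4), (+4, -5), (+2, -4), (+4, -5) — a repeating cycle of length 2.
step 7: apply (+2, -4) → (26, -29)
step 8: apply (+4, -5) → (30, -34)

(30, -34)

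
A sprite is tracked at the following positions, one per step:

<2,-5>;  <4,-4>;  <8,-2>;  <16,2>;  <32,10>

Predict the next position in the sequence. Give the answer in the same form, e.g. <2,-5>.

The jumps are <+2,+1>, <+4,+2>, <+8,+4>, <+16,+8> — a geometric progression with ratio 2.
step 5: <32,10> + <+32,+16> → <64,26>

<64,26>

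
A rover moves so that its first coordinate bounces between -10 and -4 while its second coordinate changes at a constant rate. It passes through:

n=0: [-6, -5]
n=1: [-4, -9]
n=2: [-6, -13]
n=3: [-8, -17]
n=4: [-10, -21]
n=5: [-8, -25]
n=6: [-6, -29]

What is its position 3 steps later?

The first coordinate travels 2 per step and bounces off the walls at -10 and -4.
  step 7: -6 → -4
  step 8: -4 → -6
  step 9: -6 → -8
The second coordinate changes by -4 each step: at step 9 it is -41.

[-8, -41]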